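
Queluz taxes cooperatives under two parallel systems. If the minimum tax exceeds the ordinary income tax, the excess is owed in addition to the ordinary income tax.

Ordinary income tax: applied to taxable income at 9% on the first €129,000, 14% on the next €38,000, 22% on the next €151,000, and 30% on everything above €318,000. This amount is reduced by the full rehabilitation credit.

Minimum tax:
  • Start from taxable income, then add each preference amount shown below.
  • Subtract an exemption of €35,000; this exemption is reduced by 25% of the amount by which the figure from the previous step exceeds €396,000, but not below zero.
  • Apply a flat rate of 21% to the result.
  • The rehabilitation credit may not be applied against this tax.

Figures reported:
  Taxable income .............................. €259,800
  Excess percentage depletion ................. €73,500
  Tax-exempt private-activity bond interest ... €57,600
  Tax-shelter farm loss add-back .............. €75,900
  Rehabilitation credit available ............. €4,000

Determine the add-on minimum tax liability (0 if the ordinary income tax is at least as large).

Ordinary income tax:
  €129,000 × 9% = €11,610
  €38,000 × 14% = €5,320
  €92,800 × 22% = €20,416
  → €37,346
  Less rehabilitation credit €4,000 → €33,346

Minimum tax:
  Adjusted income: €259,800 + €73,500 + €57,600 + €75,900 = €466,800
  Exemption: €35,000 − 25% × (€466,800 − €396,000) = €35,000 − €17,700 = €17,300
  Base: €466,800 − €17,300 = €449,500
  €449,500 × 21% = €94,395

Excess of minimum tax over ordinary income tax: €94,395 − €33,346 = €61,049.

€61,049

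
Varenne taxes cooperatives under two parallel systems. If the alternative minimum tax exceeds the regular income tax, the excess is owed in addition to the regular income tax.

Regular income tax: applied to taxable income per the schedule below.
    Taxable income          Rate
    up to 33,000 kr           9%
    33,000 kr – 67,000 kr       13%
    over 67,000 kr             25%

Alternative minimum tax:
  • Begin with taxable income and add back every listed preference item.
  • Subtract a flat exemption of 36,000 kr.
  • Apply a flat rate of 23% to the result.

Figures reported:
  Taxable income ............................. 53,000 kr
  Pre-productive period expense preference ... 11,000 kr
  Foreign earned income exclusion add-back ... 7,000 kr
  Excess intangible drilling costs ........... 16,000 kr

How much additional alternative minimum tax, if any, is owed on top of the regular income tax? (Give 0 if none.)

Alternative minimum tax:
  Adjusted income: 53,000 kr + 11,000 kr + 7,000 kr + 16,000 kr = 87,000 kr
  Less exemption 36,000 kr → base 51,000 kr
  51,000 kr × 23% = 11,730 kr

Regular income tax:
  33,000 kr × 9% = 2,970 kr
  20,000 kr × 13% = 2,600 kr
  → 5,570 kr

Excess of alternative minimum tax over regular income tax: 11,730 kr − 5,570 kr = 6,160 kr.

6,160 kr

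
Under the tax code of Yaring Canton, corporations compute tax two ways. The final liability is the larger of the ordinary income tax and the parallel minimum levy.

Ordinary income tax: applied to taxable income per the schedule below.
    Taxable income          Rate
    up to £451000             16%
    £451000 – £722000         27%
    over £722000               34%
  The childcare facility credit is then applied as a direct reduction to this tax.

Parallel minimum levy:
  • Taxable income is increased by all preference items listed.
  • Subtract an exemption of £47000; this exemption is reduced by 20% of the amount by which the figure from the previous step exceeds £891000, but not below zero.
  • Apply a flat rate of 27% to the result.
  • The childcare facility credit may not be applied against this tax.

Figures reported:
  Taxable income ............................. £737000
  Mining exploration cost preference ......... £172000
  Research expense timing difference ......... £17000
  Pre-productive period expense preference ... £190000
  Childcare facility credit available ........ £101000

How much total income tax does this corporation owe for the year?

£300780

Ordinary income tax:
  £451000 × 16% = £72160
  £271000 × 27% = £73170
  £15000 × 34% = £5100
  → £150430
  Less childcare facility credit £101000 → £49430

Parallel minimum levy:
  Adjusted income: £737000 + £172000 + £17000 + £190000 = £1116000
  Exemption: £47000 − 20% × (£1116000 − £891000) = £47000 − £45000 = £2000
  Base: £1116000 − £2000 = £1114000
  £1114000 × 27% = £300780

£300780 > £49430, so the parallel minimum levy is the binding amount.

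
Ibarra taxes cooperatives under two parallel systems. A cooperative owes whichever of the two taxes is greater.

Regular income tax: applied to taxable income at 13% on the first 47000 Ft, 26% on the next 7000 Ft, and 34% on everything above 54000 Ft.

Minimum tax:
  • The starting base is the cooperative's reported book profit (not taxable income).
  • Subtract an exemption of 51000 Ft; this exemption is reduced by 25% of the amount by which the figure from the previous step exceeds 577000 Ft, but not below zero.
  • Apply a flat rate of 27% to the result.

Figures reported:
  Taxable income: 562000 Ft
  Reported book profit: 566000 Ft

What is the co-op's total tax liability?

Regular income tax:
  47000 Ft × 13% = 6110 Ft
  7000 Ft × 26% = 1820 Ft
  508000 Ft × 34% = 172720 Ft
  → 180650 Ft

Minimum tax:
  Base (reported book profit): 566000 Ft
  Exemption: 566000 Ft ≤ 577000 Ft, so full 51000 Ft applies
  Base: 566000 Ft − 51000 Ft = 515000 Ft
  515000 Ft × 27% = 139050 Ft

180650 Ft > 139050 Ft, so the regular income tax governs.

180650 Ft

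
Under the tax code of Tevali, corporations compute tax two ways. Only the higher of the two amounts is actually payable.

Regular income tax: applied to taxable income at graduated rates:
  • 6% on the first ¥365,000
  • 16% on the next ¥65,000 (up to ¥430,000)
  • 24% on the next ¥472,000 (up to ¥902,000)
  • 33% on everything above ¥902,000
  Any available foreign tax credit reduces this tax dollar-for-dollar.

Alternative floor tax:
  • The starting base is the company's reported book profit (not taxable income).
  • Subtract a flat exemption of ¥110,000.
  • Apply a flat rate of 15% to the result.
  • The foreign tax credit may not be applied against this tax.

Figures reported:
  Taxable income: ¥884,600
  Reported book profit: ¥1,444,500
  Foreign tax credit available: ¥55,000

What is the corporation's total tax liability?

¥200,175

Regular income tax:
  ¥365,000 × 6% = ¥21,900
  ¥65,000 × 16% = ¥10,400
  ¥454,600 × 24% = ¥109,104
  → ¥141,404
  Less foreign tax credit ¥55,000 → ¥86,404

Alternative floor tax:
  Base (reported book profit): ¥1,444,500
  Less exemption ¥110,000 → base ¥1,334,500
  ¥1,334,500 × 15% = ¥200,175

¥200,175 > ¥86,404, so the alternative floor tax is the binding amount.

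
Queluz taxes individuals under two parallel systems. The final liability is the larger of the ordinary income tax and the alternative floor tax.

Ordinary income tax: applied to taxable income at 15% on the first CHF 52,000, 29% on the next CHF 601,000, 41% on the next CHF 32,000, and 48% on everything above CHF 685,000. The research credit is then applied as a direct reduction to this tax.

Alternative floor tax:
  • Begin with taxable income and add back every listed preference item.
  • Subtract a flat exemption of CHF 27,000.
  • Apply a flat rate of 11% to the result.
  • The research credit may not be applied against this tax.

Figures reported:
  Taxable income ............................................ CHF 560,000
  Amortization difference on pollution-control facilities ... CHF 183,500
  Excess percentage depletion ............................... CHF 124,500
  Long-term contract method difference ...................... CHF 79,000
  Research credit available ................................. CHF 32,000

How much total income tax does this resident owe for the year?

CHF 123,120

Ordinary income tax:
  CHF 52,000 × 15% = CHF 7,800
  CHF 508,000 × 29% = CHF 147,320
  → CHF 155,120
  Less research credit CHF 32,000 → CHF 123,120

Alternative floor tax:
  Adjusted income: CHF 560,000 + CHF 183,500 + CHF 124,500 + CHF 79,000 = CHF 947,000
  Less exemption CHF 27,000 → base CHF 920,000
  CHF 920,000 × 11% = CHF 101,200

CHF 123,120 > CHF 101,200, so the ordinary income tax governs.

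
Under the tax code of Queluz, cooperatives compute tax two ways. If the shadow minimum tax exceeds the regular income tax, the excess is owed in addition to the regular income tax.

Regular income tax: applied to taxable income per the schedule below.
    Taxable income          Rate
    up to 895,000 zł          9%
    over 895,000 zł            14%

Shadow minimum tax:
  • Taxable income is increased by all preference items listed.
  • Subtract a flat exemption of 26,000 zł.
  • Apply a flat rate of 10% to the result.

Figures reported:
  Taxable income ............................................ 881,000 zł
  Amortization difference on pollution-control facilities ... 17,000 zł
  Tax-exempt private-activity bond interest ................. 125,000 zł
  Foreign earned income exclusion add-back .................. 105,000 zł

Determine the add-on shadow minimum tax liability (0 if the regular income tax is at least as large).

30,910 zł

Regular income tax:
  881,000 zł × 9% = 79,290 zł

Shadow minimum tax:
  Adjusted income: 881,000 zł + 17,000 zł + 125,000 zł + 105,000 zł = 1,128,000 zł
  Less exemption 26,000 zł → base 1,102,000 zł
  1,102,000 zł × 10% = 110,200 zł

Excess of shadow minimum tax over regular income tax: 110,200 zł − 79,290 zł = 30,910 zł.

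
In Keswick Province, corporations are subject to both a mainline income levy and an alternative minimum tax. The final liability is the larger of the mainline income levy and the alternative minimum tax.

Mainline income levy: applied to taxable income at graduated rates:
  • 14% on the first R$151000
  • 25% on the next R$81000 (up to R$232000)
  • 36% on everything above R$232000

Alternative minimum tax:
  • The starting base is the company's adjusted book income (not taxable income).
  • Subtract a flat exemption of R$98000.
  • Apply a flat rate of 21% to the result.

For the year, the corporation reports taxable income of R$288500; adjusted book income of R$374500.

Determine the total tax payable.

Alternative minimum tax:
  Base (adjusted book income): R$374500
  Less exemption R$98000 → base R$276500
  R$276500 × 21% = R$58065

Mainline income levy:
  R$151000 × 14% = R$21140
  R$81000 × 25% = R$20250
  R$56500 × 36% = R$20340
  → R$61730

R$61730 > R$58065, so the mainline income levy governs.

R$61730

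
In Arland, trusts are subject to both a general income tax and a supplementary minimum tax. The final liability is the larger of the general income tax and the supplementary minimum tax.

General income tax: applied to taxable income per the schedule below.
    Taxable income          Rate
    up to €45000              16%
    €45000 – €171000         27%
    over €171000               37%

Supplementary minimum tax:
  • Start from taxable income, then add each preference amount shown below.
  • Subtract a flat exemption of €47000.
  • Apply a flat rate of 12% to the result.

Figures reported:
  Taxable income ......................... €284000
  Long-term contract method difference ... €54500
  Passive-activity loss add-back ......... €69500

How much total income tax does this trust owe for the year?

€83030

Supplementary minimum tax:
  Adjusted income: €284000 + €54500 + €69500 = €408000
  Less exemption €47000 → base €361000
  €361000 × 12% = €43320

General income tax:
  €45000 × 16% = €7200
  €126000 × 27% = €34020
  €113000 × 37% = €41810
  → €83030

€83030 > €43320, so the general income tax governs.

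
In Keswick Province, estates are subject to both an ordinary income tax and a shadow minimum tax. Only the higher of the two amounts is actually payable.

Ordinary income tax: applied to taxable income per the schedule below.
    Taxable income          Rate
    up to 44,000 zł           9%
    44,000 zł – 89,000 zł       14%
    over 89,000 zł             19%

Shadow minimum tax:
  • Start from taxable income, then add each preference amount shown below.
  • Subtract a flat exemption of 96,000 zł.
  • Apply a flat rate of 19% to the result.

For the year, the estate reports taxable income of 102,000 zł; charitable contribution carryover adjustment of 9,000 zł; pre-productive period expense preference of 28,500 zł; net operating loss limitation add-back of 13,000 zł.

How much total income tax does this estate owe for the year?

Shadow minimum tax:
  Adjusted income: 102,000 zł + 9,000 zł + 28,500 zł + 13,000 zł = 152,500 zł
  Less exemption 96,000 zł → base 56,500 zł
  56,500 zł × 19% = 10,735 zł

Ordinary income tax:
  44,000 zł × 9% = 3,960 zł
  45,000 zł × 14% = 6,300 zł
  13,000 zł × 19% = 2,470 zł
  → 12,730 zł

12,730 zł > 10,735 zł, so the ordinary income tax governs.

12,730 zł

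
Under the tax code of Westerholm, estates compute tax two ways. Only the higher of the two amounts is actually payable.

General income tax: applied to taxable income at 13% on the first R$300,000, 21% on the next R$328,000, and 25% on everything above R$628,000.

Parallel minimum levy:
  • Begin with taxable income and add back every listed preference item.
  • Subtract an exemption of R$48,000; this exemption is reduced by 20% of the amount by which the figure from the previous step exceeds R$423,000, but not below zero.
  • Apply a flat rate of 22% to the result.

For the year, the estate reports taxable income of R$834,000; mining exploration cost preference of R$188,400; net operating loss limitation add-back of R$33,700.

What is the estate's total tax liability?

R$232,342

General income tax:
  R$300,000 × 13% = R$39,000
  R$328,000 × 21% = R$68,880
  R$206,000 × 25% = R$51,500
  → R$159,380

Parallel minimum levy:
  Adjusted income: R$834,000 + R$188,400 + R$33,700 = R$1,056,100
  Exemption: 20% × (R$1,056,100 − R$423,000) = R$126,620 ≥ R$48,000, so the exemption is fully phased out
  Base: R$1,056,100 − R$0 = R$1,056,100
  R$1,056,100 × 22% = R$232,342

R$232,342 > R$159,380, so the parallel minimum levy is the binding amount.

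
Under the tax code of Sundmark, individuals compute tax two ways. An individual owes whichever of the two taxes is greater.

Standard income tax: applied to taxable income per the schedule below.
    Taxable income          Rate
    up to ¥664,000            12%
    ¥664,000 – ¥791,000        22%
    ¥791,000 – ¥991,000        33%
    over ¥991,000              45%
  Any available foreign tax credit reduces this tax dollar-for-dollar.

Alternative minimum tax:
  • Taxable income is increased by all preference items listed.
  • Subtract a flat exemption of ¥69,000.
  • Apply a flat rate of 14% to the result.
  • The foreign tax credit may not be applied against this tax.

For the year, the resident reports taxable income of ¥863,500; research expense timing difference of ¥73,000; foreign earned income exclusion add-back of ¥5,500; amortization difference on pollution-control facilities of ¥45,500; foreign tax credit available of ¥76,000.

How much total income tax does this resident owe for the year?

¥128,590

Alternative minimum tax:
  Adjusted income: ¥863,500 + ¥73,000 + ¥5,500 + ¥45,500 = ¥987,500
  Less exemption ¥69,000 → base ¥918,500
  ¥918,500 × 14% = ¥128,590

Standard income tax:
  ¥664,000 × 12% = ¥79,680
  ¥127,000 × 22% = ¥27,940
  ¥72,500 × 33% = ¥23,925
  → ¥131,545
  Less foreign tax credit ¥76,000 → ¥55,545

¥128,590 > ¥55,545, so the alternative minimum tax is the binding amount.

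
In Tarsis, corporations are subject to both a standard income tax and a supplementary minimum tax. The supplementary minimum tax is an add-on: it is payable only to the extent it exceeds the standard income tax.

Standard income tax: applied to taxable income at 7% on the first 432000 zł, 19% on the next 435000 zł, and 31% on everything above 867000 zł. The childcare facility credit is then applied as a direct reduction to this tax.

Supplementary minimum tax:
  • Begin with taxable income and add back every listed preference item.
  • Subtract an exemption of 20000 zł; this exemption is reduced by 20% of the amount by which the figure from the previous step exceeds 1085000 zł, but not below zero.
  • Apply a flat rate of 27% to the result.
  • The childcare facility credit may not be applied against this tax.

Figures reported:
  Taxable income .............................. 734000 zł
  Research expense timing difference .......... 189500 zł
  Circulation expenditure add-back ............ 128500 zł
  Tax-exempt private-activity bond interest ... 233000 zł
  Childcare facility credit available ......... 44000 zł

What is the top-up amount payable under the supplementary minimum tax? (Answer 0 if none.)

Supplementary minimum tax:
  Adjusted income: 734000 zł + 189500 zł + 128500 zł + 233000 zł = 1285000 zł
  Exemption: 20% × (1285000 zł − 1085000 zł) = 40000 zł ≥ 20000 zł, so the exemption is fully phased out
  Base: 1285000 zł − 0 zł = 1285000 zł
  1285000 zł × 27% = 346950 zł

Standard income tax:
  432000 zł × 7% = 30240 zł
  302000 zł × 19% = 57380 zł
  → 87620 zł
  Less childcare facility credit 44000 zł → 43620 zł

Excess of supplementary minimum tax over standard income tax: 346950 zł − 43620 zł = 303330 zł.

303330 zł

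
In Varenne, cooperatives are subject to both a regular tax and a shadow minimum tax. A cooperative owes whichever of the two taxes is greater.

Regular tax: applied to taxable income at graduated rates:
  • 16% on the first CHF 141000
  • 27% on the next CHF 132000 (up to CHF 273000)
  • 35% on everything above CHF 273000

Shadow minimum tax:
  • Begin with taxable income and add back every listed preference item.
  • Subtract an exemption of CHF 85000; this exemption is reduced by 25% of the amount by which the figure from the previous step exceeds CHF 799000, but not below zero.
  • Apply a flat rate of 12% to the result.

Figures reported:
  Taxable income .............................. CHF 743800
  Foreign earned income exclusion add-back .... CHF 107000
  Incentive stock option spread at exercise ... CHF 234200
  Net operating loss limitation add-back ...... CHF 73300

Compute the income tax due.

Regular tax:
  CHF 141000 × 16% = CHF 22560
  CHF 132000 × 27% = CHF 35640
  CHF 470800 × 35% = CHF 164780
  → CHF 222980

Shadow minimum tax:
  Adjusted income: CHF 743800 + CHF 107000 + CHF 234200 + CHF 73300 = CHF 1158300
  Exemption: 25% × (CHF 1158300 − CHF 799000) = CHF 89825 ≥ CHF 85000, so the exemption is fully phased out
  Base: CHF 1158300 − CHF 0 = CHF 1158300
  CHF 1158300 × 12% = CHF 138996

CHF 222980 > CHF 138996, so the regular tax governs.

CHF 222980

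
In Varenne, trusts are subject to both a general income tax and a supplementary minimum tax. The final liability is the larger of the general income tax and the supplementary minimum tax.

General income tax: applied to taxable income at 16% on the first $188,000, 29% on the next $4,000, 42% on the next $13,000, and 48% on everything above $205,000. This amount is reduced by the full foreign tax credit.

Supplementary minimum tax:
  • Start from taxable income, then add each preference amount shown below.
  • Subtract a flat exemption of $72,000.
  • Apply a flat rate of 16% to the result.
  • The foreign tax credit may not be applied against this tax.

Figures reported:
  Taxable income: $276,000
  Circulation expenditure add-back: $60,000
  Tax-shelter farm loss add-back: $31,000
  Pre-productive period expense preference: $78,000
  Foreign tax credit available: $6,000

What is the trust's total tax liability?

$64,780

Supplementary minimum tax:
  Adjusted income: $276,000 + $60,000 + $31,000 + $78,000 = $445,000
  Less exemption $72,000 → base $373,000
  $373,000 × 16% = $59,680

General income tax:
  $188,000 × 16% = $30,080
  $4,000 × 29% = $1,160
  $13,000 × 42% = $5,460
  $71,000 × 48% = $34,080
  → $70,780
  Less foreign tax credit $6,000 → $64,780

$64,780 > $59,680, so the general income tax governs.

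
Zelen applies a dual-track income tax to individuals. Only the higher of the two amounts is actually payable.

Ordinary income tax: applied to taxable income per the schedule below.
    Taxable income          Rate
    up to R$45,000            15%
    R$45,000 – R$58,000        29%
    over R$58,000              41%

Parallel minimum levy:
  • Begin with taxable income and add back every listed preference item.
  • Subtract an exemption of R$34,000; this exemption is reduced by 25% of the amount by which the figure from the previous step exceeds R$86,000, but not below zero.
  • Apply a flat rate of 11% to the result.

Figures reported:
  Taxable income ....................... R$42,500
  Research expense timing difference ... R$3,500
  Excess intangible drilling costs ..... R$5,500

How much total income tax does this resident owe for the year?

R$6,375

Parallel minimum levy:
  Adjusted income: R$42,500 + R$3,500 + R$5,500 = R$51,500
  Exemption: R$51,500 ≤ R$86,000, so full R$34,000 applies
  Base: R$51,500 − R$34,000 = R$17,500
  R$17,500 × 11% = R$1,925

Ordinary income tax:
  R$42,500 × 15% = R$6,375

R$6,375 > R$1,925, so the ordinary income tax governs.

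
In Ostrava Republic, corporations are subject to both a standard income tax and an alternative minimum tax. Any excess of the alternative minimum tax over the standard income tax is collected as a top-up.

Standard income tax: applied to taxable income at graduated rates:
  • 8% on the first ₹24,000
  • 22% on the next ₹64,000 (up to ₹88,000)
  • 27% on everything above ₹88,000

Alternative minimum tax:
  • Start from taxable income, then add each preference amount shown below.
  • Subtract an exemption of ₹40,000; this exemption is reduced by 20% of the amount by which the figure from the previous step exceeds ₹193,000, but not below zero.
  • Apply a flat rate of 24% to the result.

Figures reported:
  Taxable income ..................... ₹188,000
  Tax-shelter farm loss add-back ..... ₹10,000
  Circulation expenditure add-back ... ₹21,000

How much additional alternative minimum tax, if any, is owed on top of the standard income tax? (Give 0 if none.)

Standard income tax:
  ₹24,000 × 8% = ₹1,920
  ₹64,000 × 22% = ₹14,080
  ₹100,000 × 27% = ₹27,000
  → ₹43,000

Alternative minimum tax:
  Adjusted income: ₹188,000 + ₹10,000 + ₹21,000 = ₹219,000
  Exemption: ₹40,000 − 20% × (₹219,000 − ₹193,000) = ₹40,000 − ₹5,200 = ₹34,800
  Base: ₹219,000 − ₹34,800 = ₹184,200
  ₹184,200 × 24% = ₹44,208

Excess of alternative minimum tax over standard income tax: ₹44,208 − ₹43,000 = ₹1,208.

₹1,208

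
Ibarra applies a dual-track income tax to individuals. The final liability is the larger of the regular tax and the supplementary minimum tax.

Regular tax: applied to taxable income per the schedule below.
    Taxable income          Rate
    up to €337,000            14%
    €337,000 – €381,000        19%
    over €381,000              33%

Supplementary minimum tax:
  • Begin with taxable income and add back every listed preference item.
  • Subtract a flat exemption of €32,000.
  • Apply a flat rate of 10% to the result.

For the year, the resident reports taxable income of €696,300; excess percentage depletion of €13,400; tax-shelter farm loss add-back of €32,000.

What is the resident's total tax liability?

€159,589

Regular tax:
  €337,000 × 14% = €47,180
  €44,000 × 19% = €8,360
  €315,300 × 33% = €104,049
  → €159,589

Supplementary minimum tax:
  Adjusted income: €696,300 + €13,400 + €32,000 = €741,700
  Less exemption €32,000 → base €709,700
  €709,700 × 10% = €70,970

€159,589 > €70,970, so the regular tax governs.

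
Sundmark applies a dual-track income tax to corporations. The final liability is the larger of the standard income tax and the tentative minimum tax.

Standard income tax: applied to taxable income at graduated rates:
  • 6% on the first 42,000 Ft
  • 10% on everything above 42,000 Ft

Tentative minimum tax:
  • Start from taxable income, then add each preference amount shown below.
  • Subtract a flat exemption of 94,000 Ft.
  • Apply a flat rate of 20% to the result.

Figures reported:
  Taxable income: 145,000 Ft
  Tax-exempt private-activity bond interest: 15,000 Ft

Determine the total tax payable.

13,200 Ft

Tentative minimum tax:
  Adjusted income: 145,000 Ft + 15,000 Ft = 160,000 Ft
  Less exemption 94,000 Ft → base 66,000 Ft
  66,000 Ft × 20% = 13,200 Ft

Standard income tax:
  42,000 Ft × 6% = 2,520 Ft
  103,000 Ft × 10% = 10,300 Ft
  → 12,820 Ft

13,200 Ft > 12,820 Ft, so the tentative minimum tax is the binding amount.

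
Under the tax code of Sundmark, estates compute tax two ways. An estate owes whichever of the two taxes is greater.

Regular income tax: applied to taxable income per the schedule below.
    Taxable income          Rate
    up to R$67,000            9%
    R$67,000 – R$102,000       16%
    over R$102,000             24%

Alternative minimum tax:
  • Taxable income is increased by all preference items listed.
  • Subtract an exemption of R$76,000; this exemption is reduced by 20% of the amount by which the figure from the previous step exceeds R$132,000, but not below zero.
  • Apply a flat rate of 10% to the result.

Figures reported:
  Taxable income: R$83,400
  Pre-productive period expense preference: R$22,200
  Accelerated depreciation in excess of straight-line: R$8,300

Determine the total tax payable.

R$8,654

Alternative minimum tax:
  Adjusted income: R$83,400 + R$22,200 + R$8,300 = R$113,900
  Exemption: R$113,900 ≤ R$132,000, so full R$76,000 applies
  Base: R$113,900 − R$76,000 = R$37,900
  R$37,900 × 10% = R$3,790

Regular income tax:
  R$67,000 × 9% = R$6,030
  R$16,400 × 16% = R$2,624
  → R$8,654

R$8,654 > R$3,790, so the regular income tax governs.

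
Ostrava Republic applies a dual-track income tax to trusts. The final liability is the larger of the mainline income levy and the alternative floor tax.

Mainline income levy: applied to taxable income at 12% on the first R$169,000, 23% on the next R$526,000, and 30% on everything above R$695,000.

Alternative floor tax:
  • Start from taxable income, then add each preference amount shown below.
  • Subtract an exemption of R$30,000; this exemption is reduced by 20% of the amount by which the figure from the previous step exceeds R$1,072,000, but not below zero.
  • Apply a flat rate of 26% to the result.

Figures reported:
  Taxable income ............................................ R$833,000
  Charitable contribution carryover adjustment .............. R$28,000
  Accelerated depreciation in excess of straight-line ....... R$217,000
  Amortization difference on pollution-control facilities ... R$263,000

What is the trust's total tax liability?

Mainline income levy:
  R$169,000 × 12% = R$20,280
  R$526,000 × 23% = R$120,980
  R$138,000 × 30% = R$41,400
  → R$182,660

Alternative floor tax:
  Adjusted income: R$833,000 + R$28,000 + R$217,000 + R$263,000 = R$1,341,000
  Exemption: 20% × (R$1,341,000 − R$1,072,000) = R$53,800 ≥ R$30,000, so the exemption is fully phased out
  Base: R$1,341,000 − R$0 = R$1,341,000
  R$1,341,000 × 26% = R$348,660

R$348,660 > R$182,660, so the alternative floor tax is the binding amount.

R$348,660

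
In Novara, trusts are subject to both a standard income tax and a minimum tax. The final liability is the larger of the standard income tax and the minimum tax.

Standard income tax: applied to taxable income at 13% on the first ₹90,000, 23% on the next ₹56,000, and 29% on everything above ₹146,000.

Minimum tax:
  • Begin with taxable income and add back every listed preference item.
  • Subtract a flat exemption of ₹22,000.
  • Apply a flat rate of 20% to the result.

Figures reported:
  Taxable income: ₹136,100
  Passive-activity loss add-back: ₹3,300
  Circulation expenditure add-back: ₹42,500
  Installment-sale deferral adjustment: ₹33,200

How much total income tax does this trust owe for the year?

₹38,620

Minimum tax:
  Adjusted income: ₹136,100 + ₹3,300 + ₹42,500 + ₹33,200 = ₹215,100
  Less exemption ₹22,000 → base ₹193,100
  ₹193,100 × 20% = ₹38,620

Standard income tax:
  ₹90,000 × 13% = ₹11,700
  ₹46,100 × 23% = ₹10,603
  → ₹22,303

₹38,620 > ₹22,303, so the minimum tax is the binding amount.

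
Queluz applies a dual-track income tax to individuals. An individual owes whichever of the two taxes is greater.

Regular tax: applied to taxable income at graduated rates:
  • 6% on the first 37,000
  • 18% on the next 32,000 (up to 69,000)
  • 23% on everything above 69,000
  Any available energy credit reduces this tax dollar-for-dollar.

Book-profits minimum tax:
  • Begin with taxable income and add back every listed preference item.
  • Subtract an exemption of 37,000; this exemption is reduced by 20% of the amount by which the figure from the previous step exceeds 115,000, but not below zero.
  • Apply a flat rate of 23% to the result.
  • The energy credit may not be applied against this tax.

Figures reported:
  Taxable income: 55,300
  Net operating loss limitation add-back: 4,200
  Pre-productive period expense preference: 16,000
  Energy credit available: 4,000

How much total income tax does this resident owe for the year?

Regular tax:
  37,000 × 6% = 2,220
  18,300 × 18% = 3,294
  → 5,514
  Less energy credit 4,000 → 1,514

Book-profits minimum tax:
  Adjusted income: 55,300 + 4,200 + 16,000 = 75,500
  Exemption: 75,500 ≤ 115,000, so full 37,000 applies
  Base: 75,500 − 37,000 = 38,500
  38,500 × 23% = 8,855

8,855 > 1,514, so the book-profits minimum tax is the binding amount.

8,855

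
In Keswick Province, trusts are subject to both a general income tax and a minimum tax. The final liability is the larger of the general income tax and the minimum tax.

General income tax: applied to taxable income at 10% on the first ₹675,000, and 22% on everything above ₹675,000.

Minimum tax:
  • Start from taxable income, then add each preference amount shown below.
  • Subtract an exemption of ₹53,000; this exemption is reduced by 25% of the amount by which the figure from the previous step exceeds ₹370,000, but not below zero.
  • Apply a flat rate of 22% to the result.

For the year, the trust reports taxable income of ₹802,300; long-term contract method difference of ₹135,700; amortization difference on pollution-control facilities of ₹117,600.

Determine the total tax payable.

₹232,232

Minimum tax:
  Adjusted income: ₹802,300 + ₹135,700 + ₹117,600 = ₹1,055,600
  Exemption: 25% × (₹1,055,600 − ₹370,000) = ₹171,400 ≥ ₹53,000, so the exemption is fully phased out
  Base: ₹1,055,600 − ₹0 = ₹1,055,600
  ₹1,055,600 × 22% = ₹232,232

General income tax:
  ₹675,000 × 10% = ₹67,500
  ₹127,300 × 22% = ₹28,006
  → ₹95,506

₹232,232 > ₹95,506, so the minimum tax is the binding amount.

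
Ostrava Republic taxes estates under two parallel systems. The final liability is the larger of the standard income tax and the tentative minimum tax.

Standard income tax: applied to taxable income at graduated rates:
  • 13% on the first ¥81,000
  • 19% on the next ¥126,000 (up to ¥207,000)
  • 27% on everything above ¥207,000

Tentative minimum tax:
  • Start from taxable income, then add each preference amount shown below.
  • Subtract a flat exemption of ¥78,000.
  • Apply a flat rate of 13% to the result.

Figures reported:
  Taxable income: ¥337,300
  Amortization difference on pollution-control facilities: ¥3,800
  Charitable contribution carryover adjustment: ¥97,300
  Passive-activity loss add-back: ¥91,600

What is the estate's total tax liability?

Standard income tax:
  ¥81,000 × 13% = ¥10,530
  ¥126,000 × 19% = ¥23,940
  ¥130,300 × 27% = ¥35,181
  → ¥69,651

Tentative minimum tax:
  Adjusted income: ¥337,300 + ¥3,800 + ¥97,300 + ¥91,600 = ¥530,000
  Less exemption ¥78,000 → base ¥452,000
  ¥452,000 × 13% = ¥58,760

¥69,651 > ¥58,760, so the standard income tax governs.

¥69,651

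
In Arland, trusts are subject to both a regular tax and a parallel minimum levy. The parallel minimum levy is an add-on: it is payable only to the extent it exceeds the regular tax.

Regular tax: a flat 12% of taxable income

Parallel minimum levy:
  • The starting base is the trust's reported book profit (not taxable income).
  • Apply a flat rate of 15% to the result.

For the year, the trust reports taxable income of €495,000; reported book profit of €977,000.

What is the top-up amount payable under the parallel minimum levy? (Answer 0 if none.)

€87,150

Regular tax:
  €495,000 × 12% = €59,400

Parallel minimum levy:
  Base (reported book profit): €977,000
  €977,000 × 15% = €146,550

Excess of parallel minimum levy over regular tax: €146,550 − €59,400 = €87,150.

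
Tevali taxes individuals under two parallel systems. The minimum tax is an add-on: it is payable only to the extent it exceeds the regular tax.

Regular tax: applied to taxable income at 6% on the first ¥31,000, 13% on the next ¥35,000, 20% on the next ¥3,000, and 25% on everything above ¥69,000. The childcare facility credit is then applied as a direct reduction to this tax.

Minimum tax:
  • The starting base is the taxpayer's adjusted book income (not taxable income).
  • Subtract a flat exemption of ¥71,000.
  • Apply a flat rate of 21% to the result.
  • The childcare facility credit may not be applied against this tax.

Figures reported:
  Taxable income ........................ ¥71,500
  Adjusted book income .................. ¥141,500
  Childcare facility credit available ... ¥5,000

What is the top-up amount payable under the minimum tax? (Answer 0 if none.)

¥12,170

Regular tax:
  ¥31,000 × 6% = ¥1,860
  ¥35,000 × 13% = ¥4,550
  ¥3,000 × 20% = ¥600
  ¥2,500 × 25% = ¥625
  → ¥7,635
  Less childcare facility credit ¥5,000 → ¥2,635

Minimum tax:
  Base (adjusted book income): ¥141,500
  Less exemption ¥71,000 → base ¥70,500
  ¥70,500 × 21% = ¥14,805

Excess of minimum tax over regular tax: ¥14,805 − ¥2,635 = ¥12,170.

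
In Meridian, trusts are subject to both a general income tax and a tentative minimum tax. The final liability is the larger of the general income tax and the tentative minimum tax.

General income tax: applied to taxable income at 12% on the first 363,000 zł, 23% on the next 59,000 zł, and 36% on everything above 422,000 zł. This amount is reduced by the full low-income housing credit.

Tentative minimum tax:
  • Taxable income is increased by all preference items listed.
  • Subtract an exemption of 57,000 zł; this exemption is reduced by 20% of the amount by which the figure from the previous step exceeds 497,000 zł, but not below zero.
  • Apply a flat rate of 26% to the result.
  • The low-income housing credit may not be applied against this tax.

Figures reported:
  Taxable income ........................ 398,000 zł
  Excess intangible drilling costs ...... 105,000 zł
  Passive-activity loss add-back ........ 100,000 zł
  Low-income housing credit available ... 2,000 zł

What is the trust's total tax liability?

Tentative minimum tax:
  Adjusted income: 398,000 zł + 105,000 zł + 100,000 zł = 603,000 zł
  Exemption: 57,000 zł − 20% × (603,000 zł − 497,000 zł) = 57,000 zł − 21,200 zł = 35,800 zł
  Base: 603,000 zł − 35,800 zł = 567,200 zł
  567,200 zł × 26% = 147,472 zł

General income tax:
  363,000 zł × 12% = 43,560 zł
  35,000 zł × 23% = 8,050 zł
  → 51,610 zł
  Less low-income housing credit 2,000 zł → 49,610 zł

147,472 zł > 49,610 zł, so the tentative minimum tax is the binding amount.

147,472 zł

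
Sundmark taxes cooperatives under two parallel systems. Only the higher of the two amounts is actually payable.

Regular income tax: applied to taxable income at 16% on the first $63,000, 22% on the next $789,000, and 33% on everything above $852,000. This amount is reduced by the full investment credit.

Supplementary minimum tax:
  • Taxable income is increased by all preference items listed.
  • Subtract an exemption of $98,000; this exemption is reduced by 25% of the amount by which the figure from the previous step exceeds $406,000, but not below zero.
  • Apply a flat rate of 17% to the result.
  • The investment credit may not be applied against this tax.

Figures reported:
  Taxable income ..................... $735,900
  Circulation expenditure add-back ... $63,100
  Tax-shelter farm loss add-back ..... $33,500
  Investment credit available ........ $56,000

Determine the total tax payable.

$141,525

Regular income tax:
  $63,000 × 16% = $10,080
  $672,900 × 22% = $148,038
  → $158,118
  Less investment credit $56,000 → $102,118

Supplementary minimum tax:
  Adjusted income: $735,900 + $63,100 + $33,500 = $832,500
  Exemption: 25% × ($832,500 − $406,000) = $106,625 ≥ $98,000, so the exemption is fully phased out
  Base: $832,500 − $0 = $832,500
  $832,500 × 17% = $141,525

$141,525 > $102,118, so the supplementary minimum tax is the binding amount.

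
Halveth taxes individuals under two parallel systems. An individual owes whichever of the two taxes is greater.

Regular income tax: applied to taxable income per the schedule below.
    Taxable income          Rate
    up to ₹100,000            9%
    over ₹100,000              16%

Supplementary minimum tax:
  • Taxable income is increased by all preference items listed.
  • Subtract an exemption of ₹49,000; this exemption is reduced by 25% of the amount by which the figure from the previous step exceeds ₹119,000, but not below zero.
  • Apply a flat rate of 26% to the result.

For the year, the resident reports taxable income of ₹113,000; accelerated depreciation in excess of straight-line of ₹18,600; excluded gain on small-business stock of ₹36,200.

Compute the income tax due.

Supplementary minimum tax:
  Adjusted income: ₹113,000 + ₹18,600 + ₹36,200 = ₹167,800
  Exemption: ₹49,000 − 25% × (₹167,800 − ₹119,000) = ₹49,000 − ₹12,200 = ₹36,800
  Base: ₹167,800 − ₹36,800 = ₹131,000
  ₹131,000 × 26% = ₹34,060

Regular income tax:
  ₹100,000 × 9% = ₹9,000
  ₹13,000 × 16% = ₹2,080
  → ₹11,080

₹34,060 > ₹11,080, so the supplementary minimum tax is the binding amount.

₹34,060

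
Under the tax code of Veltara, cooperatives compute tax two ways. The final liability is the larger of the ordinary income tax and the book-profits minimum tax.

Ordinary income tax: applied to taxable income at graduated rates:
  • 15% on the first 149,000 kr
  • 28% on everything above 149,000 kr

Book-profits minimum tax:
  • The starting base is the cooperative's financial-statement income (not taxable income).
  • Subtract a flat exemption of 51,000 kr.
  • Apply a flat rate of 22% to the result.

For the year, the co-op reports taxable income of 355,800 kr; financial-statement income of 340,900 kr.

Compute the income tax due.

80,254 kr

Ordinary income tax:
  149,000 kr × 15% = 22,350 kr
  206,800 kr × 28% = 57,904 kr
  → 80,254 kr

Book-profits minimum tax:
  Base (financial-statement income): 340,900 kr
  Less exemption 51,000 kr → base 289,900 kr
  289,900 kr × 22% = 63,778 kr

80,254 kr > 63,778 kr, so the ordinary income tax governs.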